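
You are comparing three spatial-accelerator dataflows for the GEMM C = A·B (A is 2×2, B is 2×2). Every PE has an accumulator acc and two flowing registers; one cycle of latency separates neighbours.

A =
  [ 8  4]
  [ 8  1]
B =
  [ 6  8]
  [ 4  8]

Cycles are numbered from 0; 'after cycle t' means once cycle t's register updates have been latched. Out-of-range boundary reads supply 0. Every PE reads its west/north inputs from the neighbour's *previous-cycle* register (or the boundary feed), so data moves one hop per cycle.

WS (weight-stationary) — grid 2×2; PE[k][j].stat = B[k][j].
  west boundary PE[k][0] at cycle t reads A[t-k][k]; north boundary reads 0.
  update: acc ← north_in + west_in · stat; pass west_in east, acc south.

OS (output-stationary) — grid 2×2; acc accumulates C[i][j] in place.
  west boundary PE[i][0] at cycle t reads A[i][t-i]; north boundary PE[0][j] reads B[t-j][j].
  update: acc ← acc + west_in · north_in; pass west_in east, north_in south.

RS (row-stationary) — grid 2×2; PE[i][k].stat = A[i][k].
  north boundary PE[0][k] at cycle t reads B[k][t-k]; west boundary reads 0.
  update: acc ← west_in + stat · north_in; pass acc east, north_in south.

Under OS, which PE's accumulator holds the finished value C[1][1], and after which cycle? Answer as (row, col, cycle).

(row, col, cycle) = (1, 1, 3)

OS: C[1][1] accumulates in PE[1][1]:
  after 0 — PE[1][1] acc=0, pass-E 0, pass-S 0
  after 1 — PE[1][1] acc=0, pass-E 0, pass-S 0
  after 2 — PE[1][1] acc=64, pass-E 8, pass-S 8
  after 3 — PE[1][1] acc=72, pass-E 1, pass-S 8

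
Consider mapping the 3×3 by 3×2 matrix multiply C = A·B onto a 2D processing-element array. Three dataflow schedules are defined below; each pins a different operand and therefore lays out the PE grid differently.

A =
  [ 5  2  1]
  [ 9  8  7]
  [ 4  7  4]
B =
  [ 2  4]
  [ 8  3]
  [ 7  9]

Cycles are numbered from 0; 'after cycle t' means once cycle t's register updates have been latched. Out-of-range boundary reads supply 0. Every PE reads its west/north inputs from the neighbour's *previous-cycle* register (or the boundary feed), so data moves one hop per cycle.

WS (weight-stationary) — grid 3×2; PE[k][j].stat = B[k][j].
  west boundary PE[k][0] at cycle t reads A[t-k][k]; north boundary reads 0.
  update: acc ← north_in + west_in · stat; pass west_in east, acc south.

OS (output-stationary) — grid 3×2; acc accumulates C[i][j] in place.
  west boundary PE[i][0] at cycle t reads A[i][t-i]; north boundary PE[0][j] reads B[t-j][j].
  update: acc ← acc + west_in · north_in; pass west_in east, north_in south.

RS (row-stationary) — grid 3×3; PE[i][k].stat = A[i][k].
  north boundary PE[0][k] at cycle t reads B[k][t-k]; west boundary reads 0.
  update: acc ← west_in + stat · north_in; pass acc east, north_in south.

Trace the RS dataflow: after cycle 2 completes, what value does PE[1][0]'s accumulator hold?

Tracing RS — 3×3 array, target PE[1][0]:
  c0 r0c0: 10 / 10 / 2
  c0 r1c0: 0 / 0 / 0
  c1 r0c0: 20 / 20 / 4
  c1 r1c0: 18 / 18 / 2
  c2 r0c0: 0 / 0 / 0
  c2 r1c0: 36 / 36 / 4

PE[1][0].acc = 36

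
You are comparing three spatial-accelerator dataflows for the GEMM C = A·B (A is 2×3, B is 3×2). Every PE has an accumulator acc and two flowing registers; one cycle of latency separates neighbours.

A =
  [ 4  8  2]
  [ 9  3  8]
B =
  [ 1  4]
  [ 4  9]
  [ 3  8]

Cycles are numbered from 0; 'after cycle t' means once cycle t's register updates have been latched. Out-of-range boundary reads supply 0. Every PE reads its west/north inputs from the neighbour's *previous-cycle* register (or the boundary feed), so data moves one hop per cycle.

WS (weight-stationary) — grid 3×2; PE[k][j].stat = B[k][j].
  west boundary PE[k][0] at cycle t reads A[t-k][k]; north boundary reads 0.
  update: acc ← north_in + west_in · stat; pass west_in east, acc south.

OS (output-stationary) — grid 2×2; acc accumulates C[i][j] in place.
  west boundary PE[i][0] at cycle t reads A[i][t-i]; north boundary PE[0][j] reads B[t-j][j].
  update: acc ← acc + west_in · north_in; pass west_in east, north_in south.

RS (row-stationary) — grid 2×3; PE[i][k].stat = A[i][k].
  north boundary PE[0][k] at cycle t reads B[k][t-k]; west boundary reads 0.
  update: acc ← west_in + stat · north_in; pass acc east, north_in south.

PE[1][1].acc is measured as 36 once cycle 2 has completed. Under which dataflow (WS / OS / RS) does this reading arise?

dataflow = OS

WS (3×2 grid), PE[1][1]:
  step 0 · PE1,1: acc=0; fwd→0 fwd↓0
  step 1 · PE1,1: acc=0; fwd→0 fwd↓0
  step 2 · PE1,1: acc=88; fwd→8 fwd↓88
OS (2×2 grid), PE[1][1]:
  step 0 · PE1,1: acc=0; fwd→0 fwd↓0
  step 1 · PE1,1: acc=0; fwd→0 fwd↓0
  step 2 · PE1,1: acc=36; fwd→9 fwd↓4
RS (2×3 grid), PE[1][1]:
  step 0 · PE1,1: acc=0; fwd→0 fwd↓0
  step 1 · PE1,1: acc=0; fwd→0 fwd↓0
  step 2 · PE1,1: acc=21; fwd→21 fwd↓4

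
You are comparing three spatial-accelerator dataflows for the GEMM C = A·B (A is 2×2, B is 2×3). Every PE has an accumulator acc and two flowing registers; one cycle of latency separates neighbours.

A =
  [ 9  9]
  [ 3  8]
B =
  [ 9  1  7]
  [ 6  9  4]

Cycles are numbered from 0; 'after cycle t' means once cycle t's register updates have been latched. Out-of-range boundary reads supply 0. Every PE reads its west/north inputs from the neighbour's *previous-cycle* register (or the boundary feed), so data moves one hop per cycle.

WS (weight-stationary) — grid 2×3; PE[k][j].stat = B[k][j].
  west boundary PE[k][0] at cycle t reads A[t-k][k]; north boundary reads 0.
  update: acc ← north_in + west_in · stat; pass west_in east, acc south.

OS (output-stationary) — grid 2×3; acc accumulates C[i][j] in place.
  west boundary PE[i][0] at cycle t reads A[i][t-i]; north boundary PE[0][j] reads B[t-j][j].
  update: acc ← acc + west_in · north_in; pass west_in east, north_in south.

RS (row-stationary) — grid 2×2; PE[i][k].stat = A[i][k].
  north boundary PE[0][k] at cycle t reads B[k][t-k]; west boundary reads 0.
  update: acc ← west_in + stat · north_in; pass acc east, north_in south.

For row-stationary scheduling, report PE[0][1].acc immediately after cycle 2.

PE[0][1].acc = 90

Tracing RS — 2×2 array, target PE[0][1]:
  step 0 · PE0,0: acc=81; fwd→81 fwd↓9
  step 0 · PE0,1: acc=0; fwd→0 fwd↓0
  step 1 · PE0,0: acc=9; fwd→9 fwd↓1
  step 1 · PE0,1: acc=135; fwd→135 fwd↓6
  step 2 · PE0,0: acc=63; fwd→63 fwd↓7
  step 2 · PE0,1: acc=90; fwd→90 fwd↓9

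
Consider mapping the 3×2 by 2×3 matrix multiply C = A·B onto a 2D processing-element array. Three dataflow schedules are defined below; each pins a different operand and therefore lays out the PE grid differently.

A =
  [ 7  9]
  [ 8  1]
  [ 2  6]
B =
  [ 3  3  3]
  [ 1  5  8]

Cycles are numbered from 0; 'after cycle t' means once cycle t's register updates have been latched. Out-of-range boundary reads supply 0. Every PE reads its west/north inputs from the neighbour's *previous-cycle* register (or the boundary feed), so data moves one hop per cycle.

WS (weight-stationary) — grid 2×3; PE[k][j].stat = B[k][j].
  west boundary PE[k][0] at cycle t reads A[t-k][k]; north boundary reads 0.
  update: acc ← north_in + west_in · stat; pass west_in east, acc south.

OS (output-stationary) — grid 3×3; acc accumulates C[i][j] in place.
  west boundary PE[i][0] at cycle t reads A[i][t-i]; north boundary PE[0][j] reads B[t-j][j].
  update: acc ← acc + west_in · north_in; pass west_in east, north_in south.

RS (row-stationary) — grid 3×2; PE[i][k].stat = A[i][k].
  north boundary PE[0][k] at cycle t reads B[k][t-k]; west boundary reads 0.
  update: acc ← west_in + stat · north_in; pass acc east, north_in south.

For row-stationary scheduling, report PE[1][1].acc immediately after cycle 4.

RS (3×2). Following PE[1][1] plus its west/north inputs:
  @0  [0,1]  acc 0  |  →0  ↓0
  @0  [1,0]  acc 0  |  →0  ↓0
  @0  [1,1]  acc 0  |  →0  ↓0
  @1  [0,1]  acc 30  |  →30  ↓1
  @1  [1,0]  acc 24  |  →24  ↓3
  @1  [1,1]  acc 0  |  →0  ↓0
  @2  [0,1]  acc 66  |  →66  ↓5
  @2  [1,0]  acc 24  |  →24  ↓3
  @2  [1,1]  acc 25  |  →25  ↓1
  @3  [0,1]  acc 93  |  →93  ↓8
  @3  [1,0]  acc 24  |  →24  ↓3
  @3  [1,1]  acc 29  |  →29  ↓5
  @4  [0,1]  acc 0  |  →0  ↓0
  @4  [1,0]  acc 0  |  →0  ↓0
  @4  [1,1]  acc 32  |  →32  ↓8

PE[1][1].acc = 32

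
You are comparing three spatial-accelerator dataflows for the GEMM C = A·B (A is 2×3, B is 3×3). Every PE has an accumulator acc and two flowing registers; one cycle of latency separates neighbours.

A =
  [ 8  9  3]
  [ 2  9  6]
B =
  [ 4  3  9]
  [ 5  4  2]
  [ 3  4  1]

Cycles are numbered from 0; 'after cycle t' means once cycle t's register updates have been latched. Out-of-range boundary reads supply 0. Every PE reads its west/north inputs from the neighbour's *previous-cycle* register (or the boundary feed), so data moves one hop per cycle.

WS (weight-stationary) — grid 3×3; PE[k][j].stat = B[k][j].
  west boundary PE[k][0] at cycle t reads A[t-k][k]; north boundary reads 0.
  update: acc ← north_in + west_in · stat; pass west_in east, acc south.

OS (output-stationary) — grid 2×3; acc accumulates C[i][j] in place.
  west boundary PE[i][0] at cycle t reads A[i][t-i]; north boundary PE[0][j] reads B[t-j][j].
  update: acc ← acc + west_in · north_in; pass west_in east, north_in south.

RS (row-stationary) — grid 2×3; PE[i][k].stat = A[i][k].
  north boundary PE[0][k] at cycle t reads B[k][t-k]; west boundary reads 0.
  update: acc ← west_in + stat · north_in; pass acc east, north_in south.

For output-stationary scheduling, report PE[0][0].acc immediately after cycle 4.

PE[0][0].acc = 86

OS (2×3). Following PE[0][0] plus its west/north inputs:
  cycle 0: PE[0][0] → acc 32, east 8, south 4
  cycle 1: PE[0][0] → acc 77, east 9, south 5
  cycle 2: PE[0][0] → acc 86, east 3, south 3
  cycle 3: PE[0][0] → acc 86, east 0, south 0
  cycle 4: PE[0][0] → acc 86, east 0, south 0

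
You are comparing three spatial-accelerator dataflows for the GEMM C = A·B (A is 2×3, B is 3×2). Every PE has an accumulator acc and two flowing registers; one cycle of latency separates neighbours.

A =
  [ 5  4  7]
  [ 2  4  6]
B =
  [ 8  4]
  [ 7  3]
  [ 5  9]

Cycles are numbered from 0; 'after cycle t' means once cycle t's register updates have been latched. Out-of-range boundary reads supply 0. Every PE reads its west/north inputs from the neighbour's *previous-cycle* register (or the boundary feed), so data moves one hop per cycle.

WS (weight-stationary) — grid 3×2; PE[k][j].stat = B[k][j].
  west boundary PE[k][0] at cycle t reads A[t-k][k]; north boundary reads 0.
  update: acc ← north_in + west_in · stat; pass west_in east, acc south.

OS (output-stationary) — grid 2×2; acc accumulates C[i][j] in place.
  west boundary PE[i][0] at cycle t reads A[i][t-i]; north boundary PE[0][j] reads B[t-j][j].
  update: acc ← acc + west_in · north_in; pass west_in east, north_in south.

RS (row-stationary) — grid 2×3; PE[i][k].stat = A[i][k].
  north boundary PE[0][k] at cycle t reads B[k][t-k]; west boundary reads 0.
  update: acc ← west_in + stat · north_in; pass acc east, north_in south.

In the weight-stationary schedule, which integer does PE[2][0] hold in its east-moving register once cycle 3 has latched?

register = 6

WS (3×2). Following PE[2][0] plus its west/north inputs:
  cycle 0: PE[1][0] → acc 0, east 0, south 0
  cycle 0: PE[2][0] → acc 0, east 0, south 0
  cycle 1: PE[1][0] → acc 68, east 4, south 68
  cycle 1: PE[2][0] → acc 0, east 0, south 0
  cycle 2: PE[1][0] → acc 44, east 4, south 44
  cycle 2: PE[2][0] → acc 103, east 7, south 103
  cycle 3: PE[1][0] → acc 0, east 0, south 0
  cycle 3: PE[2][0] → acc 74, east 6, south 74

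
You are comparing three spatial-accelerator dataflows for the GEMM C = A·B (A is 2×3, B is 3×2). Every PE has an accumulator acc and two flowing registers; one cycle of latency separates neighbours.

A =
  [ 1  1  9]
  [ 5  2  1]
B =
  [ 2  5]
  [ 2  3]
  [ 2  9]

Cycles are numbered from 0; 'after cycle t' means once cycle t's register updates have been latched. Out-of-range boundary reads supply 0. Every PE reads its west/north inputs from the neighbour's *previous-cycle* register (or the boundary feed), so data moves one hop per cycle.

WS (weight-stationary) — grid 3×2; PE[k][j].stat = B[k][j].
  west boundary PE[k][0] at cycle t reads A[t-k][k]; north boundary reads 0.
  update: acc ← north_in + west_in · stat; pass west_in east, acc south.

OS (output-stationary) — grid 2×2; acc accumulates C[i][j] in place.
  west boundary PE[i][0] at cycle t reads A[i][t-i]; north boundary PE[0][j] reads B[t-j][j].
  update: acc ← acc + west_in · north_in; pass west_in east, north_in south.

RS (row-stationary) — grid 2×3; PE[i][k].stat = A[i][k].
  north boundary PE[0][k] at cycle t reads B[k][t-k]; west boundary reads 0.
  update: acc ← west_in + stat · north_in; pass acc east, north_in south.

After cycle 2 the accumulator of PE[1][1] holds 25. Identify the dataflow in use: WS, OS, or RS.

dataflow = OS

Under WS (3×2), PE[1][1]:
  t=0 PE[1][1]: acc=0 h=0 v=0
  t=1 PE[1][1]: acc=0 h=0 v=0
  t=2 PE[1][1]: acc=8 h=1 v=8
Under OS (2×2), PE[1][1]:
  t=0 PE[1][1]: acc=0 h=0 v=0
  t=1 PE[1][1]: acc=0 h=0 v=0
  t=2 PE[1][1]: acc=25 h=5 v=5
Under RS (2×3), PE[1][1]:
  t=0 PE[1][1]: acc=0 h=0 v=0
  t=1 PE[1][1]: acc=0 h=0 v=0
  t=2 PE[1][1]: acc=14 h=14 v=2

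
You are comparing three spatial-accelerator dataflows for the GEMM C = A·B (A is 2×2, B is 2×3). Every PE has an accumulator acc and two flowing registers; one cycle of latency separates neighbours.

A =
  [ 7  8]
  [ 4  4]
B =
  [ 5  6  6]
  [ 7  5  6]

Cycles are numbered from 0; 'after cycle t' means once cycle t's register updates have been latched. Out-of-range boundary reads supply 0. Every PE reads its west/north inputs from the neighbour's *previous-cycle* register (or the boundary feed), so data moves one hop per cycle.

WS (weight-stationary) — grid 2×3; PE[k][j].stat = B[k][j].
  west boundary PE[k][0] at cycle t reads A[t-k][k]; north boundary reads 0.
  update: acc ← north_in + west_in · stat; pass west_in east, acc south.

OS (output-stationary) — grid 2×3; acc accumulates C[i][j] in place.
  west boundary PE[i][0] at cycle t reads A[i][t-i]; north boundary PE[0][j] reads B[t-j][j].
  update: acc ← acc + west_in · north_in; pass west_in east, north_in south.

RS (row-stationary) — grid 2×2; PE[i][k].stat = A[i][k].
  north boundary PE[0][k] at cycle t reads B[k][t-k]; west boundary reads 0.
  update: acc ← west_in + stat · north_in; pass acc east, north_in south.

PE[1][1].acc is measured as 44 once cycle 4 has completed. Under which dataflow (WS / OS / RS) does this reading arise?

Under WS (2×3), PE[1][1]:
  cycle 0: PE[1][1] → acc 0, east 0, south 0
  cycle 1: PE[1][1] → acc 0, east 0, south 0
  cycle 2: PE[1][1] → acc 82, east 8, south 82
  cycle 3: PE[1][1] → acc 44, east 4, south 44
  cycle 4: PE[1][1] → acc 0, east 0, south 0
Under OS (2×3), PE[1][1]:
  cycle 0: PE[1][1] → acc 0, east 0, south 0
  cycle 1: PE[1][1] → acc 0, east 0, south 0
  cycle 2: PE[1][1] → acc 24, east 4, south 6
  cycle 3: PE[1][1] → acc 44, east 4, south 5
  cycle 4: PE[1][1] → acc 44, east 0, south 0
Under RS (2×2), PE[1][1]:
  cycle 0: PE[1][1] → acc 0, east 0, south 0
  cycle 1: PE[1][1] → acc 0, east 0, south 0
  cycle 2: PE[1][1] → acc 48, east 48, south 7
  cycle 3: PE[1][1] → acc 44, east 44, south 5
  cycle 4: PE[1][1] → acc 48, east 48, south 6

dataflow = OS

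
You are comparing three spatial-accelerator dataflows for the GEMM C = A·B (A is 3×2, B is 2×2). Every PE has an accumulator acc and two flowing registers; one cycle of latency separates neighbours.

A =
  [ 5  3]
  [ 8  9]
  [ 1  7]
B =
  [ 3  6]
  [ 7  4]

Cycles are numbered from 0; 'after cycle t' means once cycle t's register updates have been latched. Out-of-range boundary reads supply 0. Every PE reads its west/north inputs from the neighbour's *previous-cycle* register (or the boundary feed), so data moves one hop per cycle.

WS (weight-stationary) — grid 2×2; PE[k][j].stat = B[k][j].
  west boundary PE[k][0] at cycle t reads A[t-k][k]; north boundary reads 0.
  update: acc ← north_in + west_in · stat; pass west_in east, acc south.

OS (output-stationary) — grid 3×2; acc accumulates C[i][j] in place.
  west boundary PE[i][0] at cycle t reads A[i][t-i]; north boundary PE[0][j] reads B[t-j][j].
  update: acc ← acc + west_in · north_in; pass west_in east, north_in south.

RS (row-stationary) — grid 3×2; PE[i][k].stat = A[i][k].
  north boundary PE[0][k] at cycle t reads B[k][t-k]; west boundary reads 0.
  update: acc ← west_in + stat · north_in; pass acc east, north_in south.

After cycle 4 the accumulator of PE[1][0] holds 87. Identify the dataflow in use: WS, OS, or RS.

WS (2×2 grid), PE[1][0]:
  c0 r1c0: 0 / 0 / 0
  c1 r1c0: 36 / 3 / 36
  c2 r1c0: 87 / 9 / 87
  c3 r1c0: 52 / 7 / 52
  c4 r1c0: 0 / 0 / 0
OS (3×2 grid), PE[1][0]:
  c0 r1c0: 0 / 0 / 0
  c1 r1c0: 24 / 8 / 3
  c2 r1c0: 87 / 9 / 7
  c3 r1c0: 87 / 0 / 0
  c4 r1c0: 87 / 0 / 0
RS (3×2 grid), PE[1][0]:
  c0 r1c0: 0 / 0 / 0
  c1 r1c0: 24 / 24 / 3
  c2 r1c0: 48 / 48 / 6
  c3 r1c0: 0 / 0 / 0
  c4 r1c0: 0 / 0 / 0

dataflow = OS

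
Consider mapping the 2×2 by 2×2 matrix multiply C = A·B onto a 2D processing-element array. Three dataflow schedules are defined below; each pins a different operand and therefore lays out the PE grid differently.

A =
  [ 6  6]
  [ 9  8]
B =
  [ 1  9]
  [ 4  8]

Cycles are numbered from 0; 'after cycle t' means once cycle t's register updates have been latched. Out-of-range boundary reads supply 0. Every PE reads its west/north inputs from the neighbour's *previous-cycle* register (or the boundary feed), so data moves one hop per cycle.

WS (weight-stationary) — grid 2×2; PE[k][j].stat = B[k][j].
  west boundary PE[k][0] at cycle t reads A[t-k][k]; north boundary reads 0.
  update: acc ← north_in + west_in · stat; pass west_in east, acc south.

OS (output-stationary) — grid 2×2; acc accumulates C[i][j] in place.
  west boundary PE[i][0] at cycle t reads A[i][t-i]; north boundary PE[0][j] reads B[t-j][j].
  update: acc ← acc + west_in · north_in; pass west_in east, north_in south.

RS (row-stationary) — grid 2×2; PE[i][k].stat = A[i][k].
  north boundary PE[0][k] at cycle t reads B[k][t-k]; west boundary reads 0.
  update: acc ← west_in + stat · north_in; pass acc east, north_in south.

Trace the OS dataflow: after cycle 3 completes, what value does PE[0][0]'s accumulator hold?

PE[0][0].acc = 30

OS (2×2). Following PE[0][0] plus its west/north inputs:
  t=0 PE[0][0]: acc=6 h=6 v=1
  t=1 PE[0][0]: acc=30 h=6 v=4
  t=2 PE[0][0]: acc=30 h=0 v=0
  t=3 PE[0][0]: acc=30 h=0 v=0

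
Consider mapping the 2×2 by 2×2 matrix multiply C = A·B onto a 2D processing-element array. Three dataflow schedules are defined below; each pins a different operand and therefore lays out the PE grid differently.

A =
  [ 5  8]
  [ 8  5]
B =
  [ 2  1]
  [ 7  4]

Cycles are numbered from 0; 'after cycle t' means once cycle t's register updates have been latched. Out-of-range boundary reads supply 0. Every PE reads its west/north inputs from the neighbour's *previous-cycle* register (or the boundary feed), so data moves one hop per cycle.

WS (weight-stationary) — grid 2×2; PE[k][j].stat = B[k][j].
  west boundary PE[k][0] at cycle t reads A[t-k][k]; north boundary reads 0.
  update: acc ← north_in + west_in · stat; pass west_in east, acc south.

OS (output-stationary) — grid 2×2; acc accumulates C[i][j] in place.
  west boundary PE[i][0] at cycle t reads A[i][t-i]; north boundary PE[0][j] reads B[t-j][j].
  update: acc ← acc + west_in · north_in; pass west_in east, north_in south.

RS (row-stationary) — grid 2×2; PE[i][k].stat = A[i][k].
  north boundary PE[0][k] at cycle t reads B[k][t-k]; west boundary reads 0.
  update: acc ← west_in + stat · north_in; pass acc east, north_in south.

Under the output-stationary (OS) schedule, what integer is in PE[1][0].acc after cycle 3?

PE[1][0].acc = 51

OS on a 2×2 grid — tracing PE[1][0] and its feeders:
  c0 r0c0: 10 / 5 / 2
  c0 r1c0: 0 / 0 / 0
  c1 r0c0: 66 / 8 / 7
  c1 r1c0: 16 / 8 / 2
  c2 r0c0: 66 / 0 / 0
  c2 r1c0: 51 / 5 / 7
  c3 r0c0: 66 / 0 / 0
  c3 r1c0: 51 / 0 / 0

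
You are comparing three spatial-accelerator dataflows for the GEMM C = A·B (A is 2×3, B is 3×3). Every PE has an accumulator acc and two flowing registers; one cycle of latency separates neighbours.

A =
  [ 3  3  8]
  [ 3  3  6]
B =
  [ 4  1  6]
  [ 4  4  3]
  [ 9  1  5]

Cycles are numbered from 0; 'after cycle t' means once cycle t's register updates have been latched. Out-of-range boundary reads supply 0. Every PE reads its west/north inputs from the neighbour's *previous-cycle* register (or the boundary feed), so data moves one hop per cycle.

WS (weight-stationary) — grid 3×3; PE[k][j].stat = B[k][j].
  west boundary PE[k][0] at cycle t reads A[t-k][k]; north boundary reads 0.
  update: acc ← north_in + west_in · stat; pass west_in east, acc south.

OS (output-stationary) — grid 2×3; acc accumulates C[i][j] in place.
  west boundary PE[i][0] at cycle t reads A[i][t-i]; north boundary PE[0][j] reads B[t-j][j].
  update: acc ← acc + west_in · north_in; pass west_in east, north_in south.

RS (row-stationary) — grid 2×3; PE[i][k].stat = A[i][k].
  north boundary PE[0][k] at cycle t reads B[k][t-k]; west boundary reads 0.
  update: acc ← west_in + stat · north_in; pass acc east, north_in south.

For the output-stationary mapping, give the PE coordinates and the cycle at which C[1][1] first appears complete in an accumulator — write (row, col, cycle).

OS — PE[1][1] is where C[1][1] collects:
  step 0 · PE1,1: acc=0; fwd→0 fwd↓0
  step 1 · PE1,1: acc=0; fwd→0 fwd↓0
  step 2 · PE1,1: acc=3; fwd→3 fwd↓1
  step 3 · PE1,1: acc=15; fwd→3 fwd↓4
  step 4 · PE1,1: acc=21; fwd→6 fwd↓1

(row, col, cycle) = (1, 1, 4)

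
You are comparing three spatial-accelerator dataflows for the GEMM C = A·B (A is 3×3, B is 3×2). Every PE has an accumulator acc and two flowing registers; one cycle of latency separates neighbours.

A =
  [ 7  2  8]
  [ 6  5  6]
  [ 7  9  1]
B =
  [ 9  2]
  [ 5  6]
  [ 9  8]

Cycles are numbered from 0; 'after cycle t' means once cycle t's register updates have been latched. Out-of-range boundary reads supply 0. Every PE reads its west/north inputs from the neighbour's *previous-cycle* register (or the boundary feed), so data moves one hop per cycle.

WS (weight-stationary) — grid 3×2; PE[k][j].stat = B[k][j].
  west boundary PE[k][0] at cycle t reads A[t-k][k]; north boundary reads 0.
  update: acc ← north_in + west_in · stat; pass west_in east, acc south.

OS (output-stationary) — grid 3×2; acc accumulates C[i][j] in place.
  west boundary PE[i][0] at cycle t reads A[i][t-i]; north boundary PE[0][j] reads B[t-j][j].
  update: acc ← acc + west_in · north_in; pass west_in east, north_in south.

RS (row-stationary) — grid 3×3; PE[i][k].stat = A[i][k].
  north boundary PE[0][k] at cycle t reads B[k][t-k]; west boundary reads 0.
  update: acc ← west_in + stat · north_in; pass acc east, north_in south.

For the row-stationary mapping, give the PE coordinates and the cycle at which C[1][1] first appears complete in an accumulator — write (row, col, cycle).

Under RS, C[1][1] lands at PE[1][2]:
  step 0 · PE1,2: acc=0; fwd→0 fwd↓0
  step 1 · PE1,2: acc=0; fwd→0 fwd↓0
  step 2 · PE1,2: acc=0; fwd→0 fwd↓0
  step 3 · PE1,2: acc=133; fwd→133 fwd↓9
  step 4 · PE1,2: acc=90; fwd→90 fwd↓8

(row, col, cycle) = (1, 2, 4)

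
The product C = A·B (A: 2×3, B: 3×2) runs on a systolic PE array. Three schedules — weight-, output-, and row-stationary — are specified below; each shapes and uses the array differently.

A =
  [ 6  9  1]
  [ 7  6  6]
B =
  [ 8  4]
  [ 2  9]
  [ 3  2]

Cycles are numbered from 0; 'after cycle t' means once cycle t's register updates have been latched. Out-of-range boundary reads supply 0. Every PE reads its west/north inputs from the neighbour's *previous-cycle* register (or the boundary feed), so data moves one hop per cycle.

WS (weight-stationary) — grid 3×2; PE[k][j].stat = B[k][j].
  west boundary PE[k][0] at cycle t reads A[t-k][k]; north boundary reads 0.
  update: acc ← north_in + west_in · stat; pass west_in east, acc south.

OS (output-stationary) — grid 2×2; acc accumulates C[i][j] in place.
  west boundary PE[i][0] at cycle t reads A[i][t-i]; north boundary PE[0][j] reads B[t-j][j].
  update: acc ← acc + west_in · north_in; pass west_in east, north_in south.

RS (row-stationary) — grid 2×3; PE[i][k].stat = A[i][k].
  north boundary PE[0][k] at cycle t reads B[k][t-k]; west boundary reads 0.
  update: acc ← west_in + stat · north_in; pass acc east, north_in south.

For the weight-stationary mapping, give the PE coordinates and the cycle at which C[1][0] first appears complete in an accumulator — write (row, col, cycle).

(row, col, cycle) = (2, 0, 3)

WS — PE[2][0] is where C[1][0] collects:
  t=0 PE[2][0]: acc=0 h=0 v=0
  t=1 PE[2][0]: acc=0 h=0 v=0
  t=2 PE[2][0]: acc=69 h=1 v=69
  t=3 PE[2][0]: acc=86 h=6 v=86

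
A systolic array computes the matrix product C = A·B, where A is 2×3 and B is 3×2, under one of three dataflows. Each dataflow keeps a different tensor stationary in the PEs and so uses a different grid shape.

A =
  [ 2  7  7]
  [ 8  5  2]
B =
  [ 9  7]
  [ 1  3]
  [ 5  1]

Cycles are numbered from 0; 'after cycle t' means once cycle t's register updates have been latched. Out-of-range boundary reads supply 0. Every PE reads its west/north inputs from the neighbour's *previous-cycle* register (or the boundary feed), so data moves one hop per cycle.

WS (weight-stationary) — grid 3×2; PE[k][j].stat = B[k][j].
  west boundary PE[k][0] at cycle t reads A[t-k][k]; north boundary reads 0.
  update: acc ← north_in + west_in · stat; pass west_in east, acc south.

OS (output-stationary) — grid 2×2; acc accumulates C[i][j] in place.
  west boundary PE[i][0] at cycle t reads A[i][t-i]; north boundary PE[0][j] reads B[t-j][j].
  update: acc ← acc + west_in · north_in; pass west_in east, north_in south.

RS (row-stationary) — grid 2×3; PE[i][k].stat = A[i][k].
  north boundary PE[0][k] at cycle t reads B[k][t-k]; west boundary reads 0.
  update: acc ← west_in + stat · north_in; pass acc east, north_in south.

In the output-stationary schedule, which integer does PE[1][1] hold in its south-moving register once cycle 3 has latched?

OS on a 2×2 grid — tracing PE[1][1] and its feeders:
  [0] (0,1) acc=0 (h:0 v:0)
  [0] (1,0) acc=0 (h:0 v:0)
  [0] (1,1) acc=0 (h:0 v:0)
  [1] (0,1) acc=14 (h:2 v:7)
  [1] (1,0) acc=72 (h:8 v:9)
  [1] (1,1) acc=0 (h:0 v:0)
  [2] (0,1) acc=35 (h:7 v:3)
  [2] (1,0) acc=77 (h:5 v:1)
  [2] (1,1) acc=56 (h:8 v:7)
  [3] (0,1) acc=42 (h:7 v:1)
  [3] (1,0) acc=87 (h:2 v:5)
  [3] (1,1) acc=71 (h:5 v:3)

register = 3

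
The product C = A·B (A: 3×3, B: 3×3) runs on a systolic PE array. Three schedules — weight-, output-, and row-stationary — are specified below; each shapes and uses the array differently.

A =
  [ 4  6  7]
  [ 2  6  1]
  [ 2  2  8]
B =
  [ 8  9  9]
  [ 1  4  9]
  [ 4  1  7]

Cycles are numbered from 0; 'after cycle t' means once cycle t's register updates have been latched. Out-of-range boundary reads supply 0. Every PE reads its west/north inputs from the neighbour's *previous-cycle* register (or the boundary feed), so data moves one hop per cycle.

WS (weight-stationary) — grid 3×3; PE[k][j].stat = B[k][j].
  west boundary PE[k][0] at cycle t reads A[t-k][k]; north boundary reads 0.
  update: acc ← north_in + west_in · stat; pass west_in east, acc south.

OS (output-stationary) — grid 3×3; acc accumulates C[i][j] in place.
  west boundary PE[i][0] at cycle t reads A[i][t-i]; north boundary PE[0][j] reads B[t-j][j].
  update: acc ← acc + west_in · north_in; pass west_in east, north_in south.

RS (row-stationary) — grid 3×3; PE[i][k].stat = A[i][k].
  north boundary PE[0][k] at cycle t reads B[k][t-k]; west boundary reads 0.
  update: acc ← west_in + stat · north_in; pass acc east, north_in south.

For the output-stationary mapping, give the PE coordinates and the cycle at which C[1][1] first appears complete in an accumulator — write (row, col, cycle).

OS: C[1][1] accumulates in PE[1][1]:
  [0] (1,1) acc=0 (h:0 v:0)
  [1] (1,1) acc=0 (h:0 v:0)
  [2] (1,1) acc=18 (h:2 v:9)
  [3] (1,1) acc=42 (h:6 v:4)
  [4] (1,1) acc=43 (h:1 v:1)

(row, col, cycle) = (1, 1, 4)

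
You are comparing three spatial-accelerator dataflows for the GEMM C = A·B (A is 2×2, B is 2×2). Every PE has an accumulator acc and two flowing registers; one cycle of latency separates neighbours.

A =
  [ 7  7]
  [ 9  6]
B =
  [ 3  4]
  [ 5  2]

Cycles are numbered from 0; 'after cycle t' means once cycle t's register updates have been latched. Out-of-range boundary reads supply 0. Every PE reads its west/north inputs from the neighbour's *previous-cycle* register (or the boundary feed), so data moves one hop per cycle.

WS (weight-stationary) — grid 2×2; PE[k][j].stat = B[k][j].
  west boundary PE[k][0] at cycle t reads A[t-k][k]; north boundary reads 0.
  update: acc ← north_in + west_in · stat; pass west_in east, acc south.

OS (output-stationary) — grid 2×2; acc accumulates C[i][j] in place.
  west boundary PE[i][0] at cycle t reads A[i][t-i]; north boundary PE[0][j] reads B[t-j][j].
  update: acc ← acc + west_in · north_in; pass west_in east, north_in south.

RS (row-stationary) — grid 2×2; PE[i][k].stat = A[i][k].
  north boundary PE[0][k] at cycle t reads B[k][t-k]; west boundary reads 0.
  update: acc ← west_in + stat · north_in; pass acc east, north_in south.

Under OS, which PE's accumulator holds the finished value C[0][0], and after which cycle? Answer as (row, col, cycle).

(row, col, cycle) = (0, 0, 1)

OS: C[0][0] accumulates in PE[0][0]:
  c0 r0c0: 21 / 7 / 3
  c1 r0c0: 56 / 7 / 5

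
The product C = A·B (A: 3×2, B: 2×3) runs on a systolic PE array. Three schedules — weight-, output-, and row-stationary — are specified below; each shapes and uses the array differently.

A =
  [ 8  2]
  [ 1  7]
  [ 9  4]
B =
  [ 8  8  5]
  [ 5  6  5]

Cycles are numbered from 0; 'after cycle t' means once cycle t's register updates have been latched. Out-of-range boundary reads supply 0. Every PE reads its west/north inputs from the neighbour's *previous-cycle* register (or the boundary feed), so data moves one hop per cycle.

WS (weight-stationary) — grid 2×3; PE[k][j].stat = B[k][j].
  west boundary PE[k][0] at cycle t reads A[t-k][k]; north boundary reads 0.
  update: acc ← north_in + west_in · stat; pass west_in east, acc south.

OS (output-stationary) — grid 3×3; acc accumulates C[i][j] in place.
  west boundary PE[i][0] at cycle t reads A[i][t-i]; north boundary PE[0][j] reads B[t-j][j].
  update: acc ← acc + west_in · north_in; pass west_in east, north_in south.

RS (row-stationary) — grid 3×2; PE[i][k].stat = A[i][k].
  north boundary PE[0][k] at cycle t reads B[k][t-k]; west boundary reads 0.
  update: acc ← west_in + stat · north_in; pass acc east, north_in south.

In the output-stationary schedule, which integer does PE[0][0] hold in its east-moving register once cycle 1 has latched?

register = 2

OS on a 3×3 grid — tracing PE[0][0] and its feeders:
  after 0 — PE[0][0] acc=64, pass-E 8, pass-S 8
  after 1 — PE[0][0] acc=74, pass-E 2, pass-S 5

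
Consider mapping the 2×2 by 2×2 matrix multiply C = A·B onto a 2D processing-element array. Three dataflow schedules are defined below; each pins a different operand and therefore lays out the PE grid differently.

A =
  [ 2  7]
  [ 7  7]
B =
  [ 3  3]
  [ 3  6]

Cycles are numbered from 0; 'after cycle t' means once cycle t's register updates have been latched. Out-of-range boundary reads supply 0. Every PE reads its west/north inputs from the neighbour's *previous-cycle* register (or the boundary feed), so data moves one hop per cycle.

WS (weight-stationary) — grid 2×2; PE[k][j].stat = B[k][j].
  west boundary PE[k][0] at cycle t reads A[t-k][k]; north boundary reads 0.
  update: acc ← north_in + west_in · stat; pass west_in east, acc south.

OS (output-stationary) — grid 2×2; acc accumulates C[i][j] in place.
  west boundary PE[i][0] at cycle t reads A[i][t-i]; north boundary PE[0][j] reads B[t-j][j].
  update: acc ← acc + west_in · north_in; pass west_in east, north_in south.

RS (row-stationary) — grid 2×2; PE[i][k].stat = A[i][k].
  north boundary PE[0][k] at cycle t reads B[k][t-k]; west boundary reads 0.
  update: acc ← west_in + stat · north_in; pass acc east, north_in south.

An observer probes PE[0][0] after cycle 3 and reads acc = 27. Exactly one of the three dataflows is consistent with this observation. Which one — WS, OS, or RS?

dataflow = OS

WS [2×2] PE[0][0] across cycles:
  after 0 — PE[0][0] acc=6, pass-E 2, pass-S 6
  after 1 — PE[0][0] acc=21, pass-E 7, pass-S 21
  after 2 — PE[0][0] acc=0, pass-E 0, pass-S 0
  after 3 — PE[0][0] acc=0, pass-E 0, pass-S 0
OS [2×2] PE[0][0] across cycles:
  after 0 — PE[0][0] acc=6, pass-E 2, pass-S 3
  after 1 — PE[0][0] acc=27, pass-E 7, pass-S 3
  after 2 — PE[0][0] acc=27, pass-E 0, pass-S 0
  after 3 — PE[0][0] acc=27, pass-E 0, pass-S 0
RS [2×2] PE[0][0] across cycles:
  after 0 — PE[0][0] acc=6, pass-E 6, pass-S 3
  after 1 — PE[0][0] acc=6, pass-E 6, pass-S 3
  after 2 — PE[0][0] acc=0, pass-E 0, pass-S 0
  after 3 — PE[0][0] acc=0, pass-E 0, pass-S 0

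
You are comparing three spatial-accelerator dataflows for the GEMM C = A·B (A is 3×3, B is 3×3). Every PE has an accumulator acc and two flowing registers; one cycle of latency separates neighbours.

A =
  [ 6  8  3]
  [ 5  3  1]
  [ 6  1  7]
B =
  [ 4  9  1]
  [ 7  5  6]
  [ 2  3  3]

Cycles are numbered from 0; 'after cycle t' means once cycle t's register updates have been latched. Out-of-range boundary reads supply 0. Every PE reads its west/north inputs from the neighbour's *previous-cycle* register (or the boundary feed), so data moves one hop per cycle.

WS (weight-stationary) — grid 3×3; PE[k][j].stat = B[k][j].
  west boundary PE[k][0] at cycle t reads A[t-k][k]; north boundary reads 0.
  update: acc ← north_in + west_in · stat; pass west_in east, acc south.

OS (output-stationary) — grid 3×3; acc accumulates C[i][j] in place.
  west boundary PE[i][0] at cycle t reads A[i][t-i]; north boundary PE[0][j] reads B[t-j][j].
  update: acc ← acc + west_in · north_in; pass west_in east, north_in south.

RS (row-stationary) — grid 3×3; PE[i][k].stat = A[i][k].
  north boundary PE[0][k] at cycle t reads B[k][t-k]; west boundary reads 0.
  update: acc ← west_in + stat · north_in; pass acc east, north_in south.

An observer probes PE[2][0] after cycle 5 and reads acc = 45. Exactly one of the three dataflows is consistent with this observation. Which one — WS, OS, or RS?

dataflow = OS

— WS: 3×3; PE[2][0] trace:
  [0] (2,0) acc=0 (h:0 v:0)
  [1] (2,0) acc=0 (h:0 v:0)
  [2] (2,0) acc=86 (h:3 v:86)
  [3] (2,0) acc=43 (h:1 v:43)
  [4] (2,0) acc=45 (h:7 v:45)
  [5] (2,0) acc=0 (h:0 v:0)
— OS: 3×3; PE[2][0] trace:
  [0] (2,0) acc=0 (h:0 v:0)
  [1] (2,0) acc=0 (h:0 v:0)
  [2] (2,0) acc=24 (h:6 v:4)
  [3] (2,0) acc=31 (h:1 v:7)
  [4] (2,0) acc=45 (h:7 v:2)
  [5] (2,0) acc=45 (h:0 v:0)
— RS: 3×3; PE[2][0] trace:
  [0] (2,0) acc=0 (h:0 v:0)
  [1] (2,0) acc=0 (h:0 v:0)
  [2] (2,0) acc=24 (h:24 v:4)
  [3] (2,0) acc=54 (h:54 v:9)
  [4] (2,0) acc=6 (h:6 v:1)
  [5] (2,0) acc=0 (h:0 v:0)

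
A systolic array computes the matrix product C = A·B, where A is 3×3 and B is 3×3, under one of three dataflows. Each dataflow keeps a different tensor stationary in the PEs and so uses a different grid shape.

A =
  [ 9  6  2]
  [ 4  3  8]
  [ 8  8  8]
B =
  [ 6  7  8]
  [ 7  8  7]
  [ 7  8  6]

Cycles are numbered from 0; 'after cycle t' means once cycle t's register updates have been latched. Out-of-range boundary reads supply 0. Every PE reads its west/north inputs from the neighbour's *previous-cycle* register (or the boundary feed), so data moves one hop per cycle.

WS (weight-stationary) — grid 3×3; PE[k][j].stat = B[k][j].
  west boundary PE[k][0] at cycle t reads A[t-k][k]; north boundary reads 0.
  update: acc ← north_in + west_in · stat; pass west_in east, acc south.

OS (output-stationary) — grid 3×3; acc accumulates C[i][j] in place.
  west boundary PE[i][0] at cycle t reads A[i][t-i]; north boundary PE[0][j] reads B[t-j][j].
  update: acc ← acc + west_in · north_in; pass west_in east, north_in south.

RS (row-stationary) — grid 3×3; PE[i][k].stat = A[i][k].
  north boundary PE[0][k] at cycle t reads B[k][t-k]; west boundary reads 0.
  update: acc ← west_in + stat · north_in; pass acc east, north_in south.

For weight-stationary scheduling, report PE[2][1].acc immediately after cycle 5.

PE[2][1].acc = 184

Tracing WS — 3×3 array, target PE[2][1]:
  0: (1,1).acc=0  regs=<0,0>
  0: (2,0).acc=0  regs=<0,0>
  0: (2,1).acc=0  regs=<0,0>
  1: (1,1).acc=0  regs=<0,0>
  1: (2,0).acc=0  regs=<0,0>
  1: (2,1).acc=0  regs=<0,0>
  2: (1,1).acc=111  regs=<6,111>
  2: (2,0).acc=110  regs=<2,110>
  2: (2,1).acc=0  regs=<0,0>
  3: (1,1).acc=52  regs=<3,52>
  3: (2,0).acc=101  regs=<8,101>
  3: (2,1).acc=127  regs=<2,127>
  4: (1,1).acc=120  regs=<8,120>
  4: (2,0).acc=160  regs=<8,160>
  4: (2,1).acc=116  regs=<8,116>
  5: (1,1).acc=0  regs=<0,0>
  5: (2,0).acc=0  regs=<0,0>
  5: (2,1).acc=184  regs=<8,184>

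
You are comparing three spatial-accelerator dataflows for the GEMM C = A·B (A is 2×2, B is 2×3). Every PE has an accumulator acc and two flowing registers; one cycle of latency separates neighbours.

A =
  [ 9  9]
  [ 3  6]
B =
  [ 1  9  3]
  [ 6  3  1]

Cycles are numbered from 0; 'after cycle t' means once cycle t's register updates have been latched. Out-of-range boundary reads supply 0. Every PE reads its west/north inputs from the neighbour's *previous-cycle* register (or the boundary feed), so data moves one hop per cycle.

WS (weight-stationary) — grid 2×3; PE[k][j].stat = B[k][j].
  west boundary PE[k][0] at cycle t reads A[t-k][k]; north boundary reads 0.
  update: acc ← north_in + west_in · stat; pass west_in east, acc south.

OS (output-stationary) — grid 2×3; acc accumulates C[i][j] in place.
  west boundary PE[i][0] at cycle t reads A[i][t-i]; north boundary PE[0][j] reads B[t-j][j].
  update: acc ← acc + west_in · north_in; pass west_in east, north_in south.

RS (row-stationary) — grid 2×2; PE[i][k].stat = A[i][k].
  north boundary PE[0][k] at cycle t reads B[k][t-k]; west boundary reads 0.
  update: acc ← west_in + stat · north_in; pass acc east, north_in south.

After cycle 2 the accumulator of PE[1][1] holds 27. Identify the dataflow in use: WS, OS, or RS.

WS (2×3 grid), PE[1][1]:
  0: (1,1).acc=0  regs=<0,0>
  1: (1,1).acc=0  regs=<0,0>
  2: (1,1).acc=108  regs=<9,108>
OS (2×3 grid), PE[1][1]:
  0: (1,1).acc=0  regs=<0,0>
  1: (1,1).acc=0  regs=<0,0>
  2: (1,1).acc=27  regs=<3,9>
RS (2×2 grid), PE[1][1]:
  0: (1,1).acc=0  regs=<0,0>
  1: (1,1).acc=0  regs=<0,0>
  2: (1,1).acc=39  regs=<39,6>

dataflow = OS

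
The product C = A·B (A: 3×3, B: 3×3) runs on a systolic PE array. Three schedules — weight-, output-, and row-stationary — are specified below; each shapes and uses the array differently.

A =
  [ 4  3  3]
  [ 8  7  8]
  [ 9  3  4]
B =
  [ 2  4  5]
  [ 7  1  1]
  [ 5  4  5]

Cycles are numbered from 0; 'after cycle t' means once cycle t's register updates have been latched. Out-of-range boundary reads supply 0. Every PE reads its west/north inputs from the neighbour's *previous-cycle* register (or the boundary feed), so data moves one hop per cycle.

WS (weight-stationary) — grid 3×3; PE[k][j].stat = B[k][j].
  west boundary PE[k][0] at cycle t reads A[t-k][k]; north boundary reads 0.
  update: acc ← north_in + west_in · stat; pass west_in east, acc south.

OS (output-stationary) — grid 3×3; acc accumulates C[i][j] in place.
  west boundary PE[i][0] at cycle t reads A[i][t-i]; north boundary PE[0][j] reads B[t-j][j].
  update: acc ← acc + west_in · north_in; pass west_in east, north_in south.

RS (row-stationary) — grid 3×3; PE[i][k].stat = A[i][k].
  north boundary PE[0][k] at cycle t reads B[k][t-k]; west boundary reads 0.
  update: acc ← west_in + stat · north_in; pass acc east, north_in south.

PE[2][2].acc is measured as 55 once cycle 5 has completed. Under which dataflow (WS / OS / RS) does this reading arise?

WS [3×3] PE[2][2] across cycles:
  [0] (2,2) acc=0 (h:0 v:0)
  [1] (2,2) acc=0 (h:0 v:0)
  [2] (2,2) acc=0 (h:0 v:0)
  [3] (2,2) acc=0 (h:0 v:0)
  [4] (2,2) acc=38 (h:3 v:38)
  [5] (2,2) acc=87 (h:8 v:87)
OS [3×3] PE[2][2] across cycles:
  [0] (2,2) acc=0 (h:0 v:0)
  [1] (2,2) acc=0 (h:0 v:0)
  [2] (2,2) acc=0 (h:0 v:0)
  [3] (2,2) acc=0 (h:0 v:0)
  [4] (2,2) acc=45 (h:9 v:5)
  [5] (2,2) acc=48 (h:3 v:1)
RS [3×3] PE[2][2] across cycles:
  [0] (2,2) acc=0 (h:0 v:0)
  [1] (2,2) acc=0 (h:0 v:0)
  [2] (2,2) acc=0 (h:0 v:0)
  [3] (2,2) acc=0 (h:0 v:0)
  [4] (2,2) acc=59 (h:59 v:5)
  [5] (2,2) acc=55 (h:55 v:4)

dataflow = RS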